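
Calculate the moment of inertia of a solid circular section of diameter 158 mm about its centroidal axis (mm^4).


r = d / 2 = 158 / 2 = 79.0 mm
I = pi * r^4 / 4 = pi * 79.0^4 / 4
= 30591322.08 mm^4

30591322.08 mm^4


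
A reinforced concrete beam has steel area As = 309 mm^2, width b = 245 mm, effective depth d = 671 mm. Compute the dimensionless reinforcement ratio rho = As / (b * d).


rho = As / (b * d)
= 309 / (245 * 671)
= 309 / 164395
= 0.00188 (dimensionless)

0.00188 (dimensionless)


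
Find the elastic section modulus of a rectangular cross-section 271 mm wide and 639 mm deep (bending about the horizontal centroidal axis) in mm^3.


S = b * h^2 / 6
= 271 * 639^2 / 6
= 271 * 408321 / 6
= 18442498.5 mm^3

18442498.5 mm^3


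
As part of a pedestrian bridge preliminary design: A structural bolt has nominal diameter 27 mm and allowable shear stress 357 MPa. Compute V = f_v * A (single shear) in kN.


A = pi * d^2 / 4 = pi * 27^2 / 4 = 572.5553 mm^2
V = f_v * A / 1000 = 357 * 572.5553 / 1000
= 204.4022 kN

204.4022 kN


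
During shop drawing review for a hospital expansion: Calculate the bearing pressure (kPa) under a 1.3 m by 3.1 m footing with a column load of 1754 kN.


A = 1.3 * 3.1 = 4.03 m^2
q = P / A = 1754 / 4.03
= 435.2357 kPa

435.2357 kPa


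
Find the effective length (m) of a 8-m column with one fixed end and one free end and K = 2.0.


L_eff = K * L
= 2.0 * 8
= 16.0 m

16.0 m


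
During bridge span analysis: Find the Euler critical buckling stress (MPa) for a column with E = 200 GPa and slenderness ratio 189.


sigma_cr = pi^2 * E / lambda^2
= 9.8696 * 200000.0 / 189^2
= 9.8696 * 200000.0 / 35721
= 55.2594 MPa

55.2594 MPa


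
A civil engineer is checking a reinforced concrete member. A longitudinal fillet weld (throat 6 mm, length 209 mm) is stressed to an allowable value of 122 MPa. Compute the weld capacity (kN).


Strength = throat * length * allowable stress
= 6 * 209 * 122 N
= 152988 N
= 152.99 kN

152.99 kN


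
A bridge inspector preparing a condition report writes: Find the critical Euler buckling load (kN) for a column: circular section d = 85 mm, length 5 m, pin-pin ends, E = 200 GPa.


I = pi * d^4 / 64 = 2562392.19 mm^4
L = 5000.0 mm
P_cr = pi^2 * E * I / L^2
= 9.8696 * 200000.0 * 2562392.19 / 5000.0^2
= 202318.38 N = 202.3184 kN

202.3184 kN


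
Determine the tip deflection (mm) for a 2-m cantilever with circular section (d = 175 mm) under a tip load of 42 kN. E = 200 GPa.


I = pi * d^4 / 64 = pi * 175^4 / 64 = 46038598.4 mm^4
L = 2000.0 mm, P = 42000.0 N, E = 200000.0 MPa
delta = P * L^3 / (3 * E * I)
= 42000.0 * 2000.0^3 / (3 * 200000.0 * 46038598.4)
= 12.1637 mm

12.1637 mm


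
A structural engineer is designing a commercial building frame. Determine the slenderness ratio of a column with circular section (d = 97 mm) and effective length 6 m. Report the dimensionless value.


Radius of gyration r = d / 4 = 97 / 4 = 24.25 mm
L_eff = 6000.0 mm
Slenderness ratio = L / r = 6000.0 / 24.25 = 247.42 (dimensionless)

247.42 (dimensionless)


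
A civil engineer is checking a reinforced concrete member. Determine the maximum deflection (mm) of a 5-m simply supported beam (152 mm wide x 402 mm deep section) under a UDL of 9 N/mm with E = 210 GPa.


I = 152 * 402^3 / 12 = 822887568.0 mm^4
L = 5000.0 mm, w = 9 N/mm, E = 210000.0 MPa
delta = 5 * w * L^4 / (384 * E * I)
= 5 * 9 * 5000.0^4 / (384 * 210000.0 * 822887568.0)
= 0.4238 mm

0.4238 mm


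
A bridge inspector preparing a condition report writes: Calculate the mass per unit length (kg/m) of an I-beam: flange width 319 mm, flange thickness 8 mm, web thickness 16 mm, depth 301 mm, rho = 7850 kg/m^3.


A_flanges = 2 * 319 * 8 = 5104 mm^2
A_web = (301 - 2 * 8) * 16 = 4560 mm^2
A_total = 5104 + 4560 = 9664 mm^2 = 0.009664 m^2
Weight = rho * A = 7850 * 0.009664 = 75.8624 kg/m

75.8624 kg/m


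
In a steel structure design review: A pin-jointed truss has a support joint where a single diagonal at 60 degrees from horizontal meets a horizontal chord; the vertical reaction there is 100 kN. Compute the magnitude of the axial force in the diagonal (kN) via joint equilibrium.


At the joint, only the diagonal has a vertical component, so vertical equilibrium gives:
F * sin(60) = 100
F = 100 / sin(60)
= 100 / 0.866025
= 115.47 kN

115.47 kN


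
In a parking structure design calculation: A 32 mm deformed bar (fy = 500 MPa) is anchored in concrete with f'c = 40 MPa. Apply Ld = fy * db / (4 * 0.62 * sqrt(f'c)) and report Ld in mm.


Ld = (fy * db) / (4 * 0.62 * sqrt(f'c))
= (500 * 32) / (4 * 0.62 * sqrt(40))
= 16000 / 15.6849
= 1020.09 mm

1020.09 mm


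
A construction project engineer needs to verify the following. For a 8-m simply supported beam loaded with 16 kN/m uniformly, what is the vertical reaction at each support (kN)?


Total load = w * L = 16 * 8 = 128 kN
By symmetry, each reaction R = total / 2 = 128 / 2 = 64.0 kN

64.0 kN


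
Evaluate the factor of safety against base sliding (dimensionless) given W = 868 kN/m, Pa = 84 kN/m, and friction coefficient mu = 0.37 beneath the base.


Resisting force = mu * W = 0.37 * 868 = 321.16 kN/m
FOS = Resisting / Driving = 321.16 / 84
= 3.8233 (dimensionless)

3.8233 (dimensionless)


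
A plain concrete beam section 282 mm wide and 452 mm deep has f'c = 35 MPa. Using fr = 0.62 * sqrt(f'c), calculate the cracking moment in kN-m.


fr = 0.62 * sqrt(35) = 0.62 * 5.9161 = 3.668 MPa
I = 282 * 452^3 / 12 = 2170117088.0 mm^4
y_t = 226.0 mm
M_cr = fr * I / y_t = 3.668 * 2170117088.0 / 226.0 N-mm
= 35.2209 kN-m

35.2209 kN-m


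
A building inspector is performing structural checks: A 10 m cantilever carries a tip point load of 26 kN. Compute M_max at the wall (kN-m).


For a cantilever with a point load at the free end:
M_max = P * L = 26 * 10 = 260 kN-m

260 kN-m


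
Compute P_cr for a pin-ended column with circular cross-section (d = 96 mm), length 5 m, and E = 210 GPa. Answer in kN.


I = pi * d^4 / 64 = 4169220.18 mm^4
L = 5000.0 mm
P_cr = pi^2 * E * I / L^2
= 9.8696 * 210000.0 * 4169220.18 / 5000.0^2
= 345647.85 N = 345.6479 kN

345.6479 kN


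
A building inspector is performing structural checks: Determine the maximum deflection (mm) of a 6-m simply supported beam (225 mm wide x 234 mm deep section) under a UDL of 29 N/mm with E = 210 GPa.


I = 225 * 234^3 / 12 = 240241950.0 mm^4
L = 6000.0 mm, w = 29 N/mm, E = 210000.0 MPa
delta = 5 * w * L^4 / (384 * E * I)
= 5 * 29 * 6000.0^4 / (384 * 210000.0 * 240241950.0)
= 9.7 mm

9.7 mm


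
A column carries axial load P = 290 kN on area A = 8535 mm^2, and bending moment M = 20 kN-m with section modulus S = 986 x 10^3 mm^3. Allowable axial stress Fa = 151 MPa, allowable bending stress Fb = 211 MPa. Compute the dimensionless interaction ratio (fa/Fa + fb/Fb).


f_a = P / A = 290000.0 / 8535 = 33.9777 MPa
f_b = M / S = 20000000.0 / 986000.0 = 20.284 MPa
Ratio = f_a / Fa + f_b / Fb
= 33.9777 / 151 + 20.284 / 211
= 0.3212 (dimensionless)

0.3212 (dimensionless)


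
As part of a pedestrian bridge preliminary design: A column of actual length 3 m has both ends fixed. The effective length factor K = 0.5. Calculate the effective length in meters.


L_eff = K * L
= 0.5 * 3
= 1.5 m

1.5 m


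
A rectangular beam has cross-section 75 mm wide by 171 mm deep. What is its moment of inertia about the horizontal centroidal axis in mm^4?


I = b * h^3 / 12
= 75 * 171^3 / 12
= 75 * 5000211 / 12
= 31251318.75 mm^4

31251318.75 mm^4


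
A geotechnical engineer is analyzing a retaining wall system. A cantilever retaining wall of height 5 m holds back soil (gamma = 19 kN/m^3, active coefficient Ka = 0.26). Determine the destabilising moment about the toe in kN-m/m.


Pa = 0.5 * Ka * gamma * H^2
= 0.5 * 0.26 * 19 * 5^2
= 61.75 kN/m
Arm = H / 3 = 5 / 3 = 1.6667 m
Mo = Pa * arm = Pa * H / 3 = 61.75 * 5 / 3 = 102.9167 kN-m/m

102.9167 kN-m/m


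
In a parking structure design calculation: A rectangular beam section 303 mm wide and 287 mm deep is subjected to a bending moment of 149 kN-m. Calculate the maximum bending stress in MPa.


I = b * h^3 / 12 = 303 * 287^3 / 12 = 596907550.75 mm^4
y = h / 2 = 287 / 2 = 143.5 mm
M = 149 kN-m = 149000000.0 N-mm
sigma = M * y / I = 149000000.0 * 143.5 / 596907550.75
= 35.82 MPa

35.82 MPa


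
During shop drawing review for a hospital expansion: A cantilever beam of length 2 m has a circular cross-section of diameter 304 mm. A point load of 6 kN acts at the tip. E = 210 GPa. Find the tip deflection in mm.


I = pi * d^4 / 64 = pi * 304^4 / 64 = 419241468.12 mm^4
L = 2000.0 mm, P = 6000.0 N, E = 210000.0 MPa
delta = P * L^3 / (3 * E * I)
= 6000.0 * 2000.0^3 / (3 * 210000.0 * 419241468.12)
= 0.1817 mm

0.1817 mm


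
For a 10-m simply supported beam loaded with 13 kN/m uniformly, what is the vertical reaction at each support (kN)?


Total load = w * L = 13 * 10 = 130 kN
By symmetry, each reaction R = total / 2 = 130 / 2 = 65.0 kN

65.0 kN


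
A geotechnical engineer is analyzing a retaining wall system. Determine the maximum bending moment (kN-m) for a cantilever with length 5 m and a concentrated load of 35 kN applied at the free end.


For a cantilever with a point load at the free end:
M_max = P * L = 35 * 5 = 175 kN-m

175 kN-m


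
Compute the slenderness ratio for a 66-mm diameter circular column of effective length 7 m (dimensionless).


Radius of gyration r = d / 4 = 66 / 4 = 16.5 mm
L_eff = 7000.0 mm
Slenderness ratio = L / r = 7000.0 / 16.5 = 424.24 (dimensionless)

424.24 (dimensionless)


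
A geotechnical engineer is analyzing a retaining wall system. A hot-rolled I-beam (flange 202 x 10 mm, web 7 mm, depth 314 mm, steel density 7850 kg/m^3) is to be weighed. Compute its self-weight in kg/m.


A_flanges = 2 * 202 * 10 = 4040 mm^2
A_web = (314 - 2 * 10) * 7 = 2058 mm^2
A_total = 4040 + 2058 = 6098 mm^2 = 0.006098 m^2
Weight = rho * A = 7850 * 0.006098 = 47.8693 kg/m

47.8693 kg/m


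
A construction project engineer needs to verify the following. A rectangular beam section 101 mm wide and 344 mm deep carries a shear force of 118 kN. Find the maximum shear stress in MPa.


A = b * h = 101 * 344 = 34744 mm^2
V = 118 kN = 118000.0 N
tau_max = 1.5 * V / A = 1.5 * 118000.0 / 34744
= 5.0944 MPa

5.0944 MPa


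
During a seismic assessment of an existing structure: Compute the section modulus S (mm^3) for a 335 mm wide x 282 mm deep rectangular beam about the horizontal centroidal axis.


S = b * h^2 / 6
= 335 * 282^2 / 6
= 335 * 79524 / 6
= 4440090.0 mm^3

4440090.0 mm^3


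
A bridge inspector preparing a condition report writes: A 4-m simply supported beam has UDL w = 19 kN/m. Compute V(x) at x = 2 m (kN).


R_A = w * L / 2 = 19 * 4 / 2 = 38.0 kN
V(x) = R_A - w * x = 38.0 - 19 * 2
= 0.0 kN

0.0 kN


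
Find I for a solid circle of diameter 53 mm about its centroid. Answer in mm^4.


r = d / 2 = 53 / 2 = 26.5 mm
I = pi * r^4 / 4 = pi * 26.5^4 / 4
= 387323.08 mm^4

387323.08 mm^4


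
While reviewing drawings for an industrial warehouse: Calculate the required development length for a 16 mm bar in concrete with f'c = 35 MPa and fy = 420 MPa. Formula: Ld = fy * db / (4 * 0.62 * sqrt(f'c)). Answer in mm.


Ld = (fy * db) / (4 * 0.62 * sqrt(f'c))
= (420 * 16) / (4 * 0.62 * sqrt(35))
= 6720 / 14.6719
= 458.02 mm

458.02 mm


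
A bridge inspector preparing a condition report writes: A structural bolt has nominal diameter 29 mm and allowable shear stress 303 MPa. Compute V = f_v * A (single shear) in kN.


A = pi * d^2 / 4 = pi * 29^2 / 4 = 660.5199 mm^2
V = f_v * A / 1000 = 303 * 660.5199 / 1000
= 200.1375 kN

200.1375 kN


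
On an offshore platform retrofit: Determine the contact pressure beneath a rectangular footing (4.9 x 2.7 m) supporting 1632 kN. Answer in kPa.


A = 4.9 * 2.7 = 13.23 m^2
q = P / A = 1632 / 13.23
= 123.356 kPa

123.356 kPa


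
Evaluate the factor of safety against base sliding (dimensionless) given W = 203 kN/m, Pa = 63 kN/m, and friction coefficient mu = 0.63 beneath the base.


Resisting force = mu * W = 0.63 * 203 = 127.89 kN/m
FOS = Resisting / Driving = 127.89 / 63
= 2.03 (dimensionless)

2.03 (dimensionless)


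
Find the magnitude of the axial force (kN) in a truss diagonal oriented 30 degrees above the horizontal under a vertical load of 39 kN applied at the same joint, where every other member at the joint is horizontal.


At the joint, only the diagonal has a vertical component, so vertical equilibrium gives:
F * sin(30) = 39
F = 39 / sin(30)
= 39 / 0.5
= 78.0 kN

78.0 kN


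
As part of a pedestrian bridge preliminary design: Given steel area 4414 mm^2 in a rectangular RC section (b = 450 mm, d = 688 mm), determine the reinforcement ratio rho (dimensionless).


rho = As / (b * d)
= 4414 / (450 * 688)
= 4414 / 309600
= 0.014257 (dimensionless)

0.014257 (dimensionless)


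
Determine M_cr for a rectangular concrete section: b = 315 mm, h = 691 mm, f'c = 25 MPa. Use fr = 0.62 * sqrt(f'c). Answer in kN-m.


fr = 0.62 * sqrt(25) = 0.62 * 5.0 = 3.1 MPa
I = 315 * 691^3 / 12 = 8660908488.75 mm^4
y_t = 345.5 mm
M_cr = fr * I / y_t = 3.1 * 8660908488.75 / 345.5 N-mm
= 77.71 kN-m

77.71 kN-m


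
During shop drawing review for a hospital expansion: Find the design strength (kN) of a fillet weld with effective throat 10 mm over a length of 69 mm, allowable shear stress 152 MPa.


Strength = throat * length * allowable stress
= 10 * 69 * 152 N
= 104880 N
= 104.88 kN

104.88 kN


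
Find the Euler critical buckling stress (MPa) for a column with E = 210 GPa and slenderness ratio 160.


sigma_cr = pi^2 * E / lambda^2
= 9.8696 * 210000.0 / 160^2
= 9.8696 * 210000.0 / 25600
= 80.9616 MPa

80.9616 MPa


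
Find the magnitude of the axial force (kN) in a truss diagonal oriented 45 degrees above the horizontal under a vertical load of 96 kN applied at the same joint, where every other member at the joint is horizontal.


At the joint, only the diagonal has a vertical component, so vertical equilibrium gives:
F * sin(45) = 96
F = 96 / sin(45)
= 96 / 0.707107
= 135.76 kN

135.76 kN


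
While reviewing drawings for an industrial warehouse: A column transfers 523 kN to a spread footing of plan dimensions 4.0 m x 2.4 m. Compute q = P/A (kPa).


A = 4.0 * 2.4 = 9.6 m^2
q = P / A = 523 / 9.6
= 54.4792 kPa

54.4792 kPa


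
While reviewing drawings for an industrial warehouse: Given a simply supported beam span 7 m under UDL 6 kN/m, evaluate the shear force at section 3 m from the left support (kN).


R_A = w * L / 2 = 6 * 7 / 2 = 21.0 kN
V(x) = R_A - w * x = 21.0 - 6 * 3
= 3.0 kN

3.0 kN


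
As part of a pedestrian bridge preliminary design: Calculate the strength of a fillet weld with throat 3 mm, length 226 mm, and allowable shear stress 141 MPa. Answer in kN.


Strength = throat * length * allowable stress
= 3 * 226 * 141 N
= 95598 N
= 95.6 kN

95.6 kN


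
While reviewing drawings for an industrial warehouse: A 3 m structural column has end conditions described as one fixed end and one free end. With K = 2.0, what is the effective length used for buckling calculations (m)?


L_eff = K * L
= 2.0 * 3
= 6.0 m

6.0 m


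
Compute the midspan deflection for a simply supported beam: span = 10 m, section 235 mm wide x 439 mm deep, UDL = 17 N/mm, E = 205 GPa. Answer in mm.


I = 235 * 439^3 / 12 = 1656838497.08 mm^4
L = 10000.0 mm, w = 17 N/mm, E = 205000.0 MPa
delta = 5 * w * L^4 / (384 * E * I)
= 5 * 17 * 10000.0^4 / (384 * 205000.0 * 1656838497.08)
= 6.5171 mm

6.5171 mm


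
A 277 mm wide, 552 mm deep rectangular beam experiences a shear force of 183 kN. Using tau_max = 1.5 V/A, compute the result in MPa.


A = b * h = 277 * 552 = 152904 mm^2
V = 183 kN = 183000.0 N
tau_max = 1.5 * V / A = 1.5 * 183000.0 / 152904
= 1.7952 MPa

1.7952 MPa


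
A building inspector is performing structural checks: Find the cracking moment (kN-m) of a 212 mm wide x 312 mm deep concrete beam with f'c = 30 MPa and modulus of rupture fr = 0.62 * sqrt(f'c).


fr = 0.62 * sqrt(30) = 0.62 * 5.4772 = 3.3959 MPa
I = 212 * 312^3 / 12 = 536560128.0 mm^4
y_t = 156.0 mm
M_cr = fr * I / y_t = 3.3959 * 536560128.0 / 156.0 N-mm
= 11.6801 kN-m

11.6801 kN-m


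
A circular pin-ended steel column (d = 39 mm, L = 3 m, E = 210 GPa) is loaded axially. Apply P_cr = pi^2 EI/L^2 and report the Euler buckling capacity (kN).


I = pi * d^4 / 64 = 113560.77 mm^4
L = 3000.0 mm
P_cr = pi^2 * E * I / L^2
= 9.8696 * 210000.0 * 113560.77 / 3000.0^2
= 26152.0 N = 26.152 kN

26.152 kN


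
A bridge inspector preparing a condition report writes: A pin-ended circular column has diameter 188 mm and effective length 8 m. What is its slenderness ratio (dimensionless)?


Radius of gyration r = d / 4 = 188 / 4 = 47.0 mm
L_eff = 8000.0 mm
Slenderness ratio = L / r = 8000.0 / 47.0 = 170.21 (dimensionless)

170.21 (dimensionless)


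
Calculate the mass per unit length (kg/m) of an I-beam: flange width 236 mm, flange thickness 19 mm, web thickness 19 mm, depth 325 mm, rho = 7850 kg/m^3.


A_flanges = 2 * 236 * 19 = 8968 mm^2
A_web = (325 - 2 * 19) * 19 = 5453 mm^2
A_total = 8968 + 5453 = 14421 mm^2 = 0.014421 m^2
Weight = rho * A = 7850 * 0.014421 = 113.2048 kg/m

113.2048 kg/m


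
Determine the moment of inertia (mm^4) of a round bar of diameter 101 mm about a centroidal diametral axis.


r = d / 2 = 101 / 2 = 50.5 mm
I = pi * r^4 / 4 = pi * 50.5^4 / 4
= 5108052.99 mm^4

5108052.99 mm^4


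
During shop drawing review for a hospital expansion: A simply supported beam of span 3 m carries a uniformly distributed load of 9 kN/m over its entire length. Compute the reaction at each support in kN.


Total load = w * L = 9 * 3 = 27 kN
By symmetry, each reaction R = total / 2 = 27 / 2 = 13.5 kN

13.5 kN


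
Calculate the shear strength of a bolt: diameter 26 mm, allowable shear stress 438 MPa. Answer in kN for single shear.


A = pi * d^2 / 4 = pi * 26^2 / 4 = 530.9292 mm^2
V = f_v * A / 1000 = 438 * 530.9292 / 1000
= 232.547 kN

232.547 kN


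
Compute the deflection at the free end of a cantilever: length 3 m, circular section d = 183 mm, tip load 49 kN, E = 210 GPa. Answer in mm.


I = pi * d^4 / 64 = pi * 183^4 / 64 = 55052146.59 mm^4
L = 3000.0 mm, P = 49000.0 N, E = 210000.0 MPa
delta = P * L^3 / (3 * E * I)
= 49000.0 * 3000.0^3 / (3 * 210000.0 * 55052146.59)
= 38.1457 mm

38.1457 mm


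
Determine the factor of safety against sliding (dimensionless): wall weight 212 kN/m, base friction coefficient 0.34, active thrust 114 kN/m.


Resisting force = mu * W = 0.34 * 212 = 72.08 kN/m
FOS = Resisting / Driving = 72.08 / 114
= 0.6323 (dimensionless)

0.6323 (dimensionless)


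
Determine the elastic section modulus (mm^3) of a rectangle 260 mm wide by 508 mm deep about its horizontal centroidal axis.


S = b * h^2 / 6
= 260 * 508^2 / 6
= 260 * 258064 / 6
= 11182773.33 mm^3

11182773.33 mm^3


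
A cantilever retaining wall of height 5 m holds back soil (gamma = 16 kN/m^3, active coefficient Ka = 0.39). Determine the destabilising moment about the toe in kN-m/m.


Pa = 0.5 * Ka * gamma * H^2
= 0.5 * 0.39 * 16 * 5^2
= 78.0 kN/m
Arm = H / 3 = 5 / 3 = 1.6667 m
Mo = Pa * arm = Pa * H / 3 = 78.0 * 5 / 3 = 130.0 kN-m/m

130.0 kN-m/m


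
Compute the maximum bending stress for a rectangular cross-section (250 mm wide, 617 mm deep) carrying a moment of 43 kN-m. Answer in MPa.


I = b * h^3 / 12 = 250 * 617^3 / 12 = 4893439854.17 mm^4
y = h / 2 = 617 / 2 = 308.5 mm
M = 43 kN-m = 43000000.0 N-mm
sigma = M * y / I = 43000000.0 * 308.5 / 4893439854.17
= 2.71 MPa

2.71 MPa


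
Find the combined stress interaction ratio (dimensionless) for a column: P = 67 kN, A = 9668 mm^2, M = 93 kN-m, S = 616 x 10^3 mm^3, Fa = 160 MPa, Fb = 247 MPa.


f_a = P / A = 67000.0 / 9668 = 6.9301 MPa
f_b = M / S = 93000000.0 / 616000.0 = 150.974 MPa
Ratio = f_a / Fa + f_b / Fb
= 6.9301 / 160 + 150.974 / 247
= 0.6545 (dimensionless)

0.6545 (dimensionless)


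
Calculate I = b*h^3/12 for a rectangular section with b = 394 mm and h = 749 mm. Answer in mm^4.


I = b * h^3 / 12
= 394 * 749^3 / 12
= 394 * 420189749 / 12
= 13796230092.17 mm^4

13796230092.17 mm^4


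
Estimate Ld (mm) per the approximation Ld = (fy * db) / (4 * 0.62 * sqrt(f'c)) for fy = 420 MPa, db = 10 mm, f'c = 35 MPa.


Ld = (fy * db) / (4 * 0.62 * sqrt(f'c))
= (420 * 10) / (4 * 0.62 * sqrt(35))
= 4200 / 14.6719
= 286.26 mm

286.26 mm


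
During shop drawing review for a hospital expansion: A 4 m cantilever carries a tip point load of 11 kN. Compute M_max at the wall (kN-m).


For a cantilever with a point load at the free end:
M_max = P * L = 11 * 4 = 44 kN-m

44 kN-m


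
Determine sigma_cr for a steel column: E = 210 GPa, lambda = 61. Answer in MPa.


sigma_cr = pi^2 * E / lambda^2
= 9.8696 * 210000.0 / 61^2
= 9.8696 * 210000.0 / 3721
= 557.0054 MPa

557.0054 MPa


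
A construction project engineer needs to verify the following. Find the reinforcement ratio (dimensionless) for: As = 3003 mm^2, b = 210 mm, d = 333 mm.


rho = As / (b * d)
= 3003 / (210 * 333)
= 3003 / 69930
= 0.042943 (dimensionless)

0.042943 (dimensionless)


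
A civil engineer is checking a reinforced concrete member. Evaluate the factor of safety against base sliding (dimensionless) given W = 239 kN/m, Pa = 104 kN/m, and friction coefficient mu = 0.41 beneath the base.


Resisting force = mu * W = 0.41 * 239 = 97.99 kN/m
FOS = Resisting / Driving = 97.99 / 104
= 0.9422 (dimensionless)

0.9422 (dimensionless)


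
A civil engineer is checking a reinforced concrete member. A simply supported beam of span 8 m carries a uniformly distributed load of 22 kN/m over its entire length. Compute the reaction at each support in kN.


Total load = w * L = 22 * 8 = 176 kN
By symmetry, each reaction R = total / 2 = 176 / 2 = 88.0 kN

88.0 kN


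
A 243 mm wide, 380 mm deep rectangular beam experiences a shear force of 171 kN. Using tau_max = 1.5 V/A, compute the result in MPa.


A = b * h = 243 * 380 = 92340 mm^2
V = 171 kN = 171000.0 N
tau_max = 1.5 * V / A = 1.5 * 171000.0 / 92340
= 2.7778 MPa

2.7778 MPa


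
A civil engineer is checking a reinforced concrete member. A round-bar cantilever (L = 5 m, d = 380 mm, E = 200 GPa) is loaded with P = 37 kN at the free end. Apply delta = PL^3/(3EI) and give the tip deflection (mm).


I = pi * d^4 / 64 = pi * 380^4 / 64 = 1023538740.52 mm^4
L = 5000.0 mm, P = 37000.0 N, E = 200000.0 MPa
delta = P * L^3 / (3 * E * I)
= 37000.0 * 5000.0^3 / (3 * 200000.0 * 1023538740.52)
= 7.5311 mm

7.5311 mm


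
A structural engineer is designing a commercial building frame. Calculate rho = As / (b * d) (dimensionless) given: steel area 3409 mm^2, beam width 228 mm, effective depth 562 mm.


rho = As / (b * d)
= 3409 / (228 * 562)
= 3409 / 128136
= 0.026605 (dimensionless)

0.026605 (dimensionless)


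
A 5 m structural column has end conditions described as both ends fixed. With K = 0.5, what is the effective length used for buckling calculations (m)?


L_eff = K * L
= 0.5 * 5
= 2.5 m

2.5 m


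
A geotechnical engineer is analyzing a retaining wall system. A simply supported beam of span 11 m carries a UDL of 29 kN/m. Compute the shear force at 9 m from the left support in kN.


R_A = w * L / 2 = 29 * 11 / 2 = 159.5 kN
V(x) = R_A - w * x = 159.5 - 29 * 9
= -101.5 kN

-101.5 kN


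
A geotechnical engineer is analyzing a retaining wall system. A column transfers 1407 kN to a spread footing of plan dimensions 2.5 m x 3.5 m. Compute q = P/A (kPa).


A = 2.5 * 3.5 = 8.75 m^2
q = P / A = 1407 / 8.75
= 160.8 kPa

160.8 kPa


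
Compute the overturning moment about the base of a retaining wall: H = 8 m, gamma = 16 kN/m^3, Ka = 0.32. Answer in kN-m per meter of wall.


Pa = 0.5 * Ka * gamma * H^2
= 0.5 * 0.32 * 16 * 8^2
= 163.84 kN/m
Arm = H / 3 = 8 / 3 = 2.6667 m
Mo = Pa * arm = Pa * H / 3 = 163.84 * 8 / 3 = 436.9067 kN-m/m

436.9067 kN-m/m


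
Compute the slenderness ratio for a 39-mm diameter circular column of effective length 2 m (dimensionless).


Radius of gyration r = d / 4 = 39 / 4 = 9.75 mm
L_eff = 2000.0 mm
Slenderness ratio = L / r = 2000.0 / 9.75 = 205.13 (dimensionless)

205.13 (dimensionless)


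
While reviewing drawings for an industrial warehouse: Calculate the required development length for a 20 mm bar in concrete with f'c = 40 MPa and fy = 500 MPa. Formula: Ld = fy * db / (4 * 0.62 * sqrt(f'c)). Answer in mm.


Ld = (fy * db) / (4 * 0.62 * sqrt(f'c))
= (500 * 20) / (4 * 0.62 * sqrt(40))
= 10000 / 15.6849
= 637.56 mm

637.56 mm


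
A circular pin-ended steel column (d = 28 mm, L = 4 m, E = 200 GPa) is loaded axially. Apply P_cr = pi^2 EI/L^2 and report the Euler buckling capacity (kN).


I = pi * d^4 / 64 = 30171.86 mm^4
L = 4000.0 mm
P_cr = pi^2 * E * I / L^2
= 9.8696 * 200000.0 * 30171.86 / 4000.0^2
= 3722.3 N = 3.7223 kN

3.7223 kN


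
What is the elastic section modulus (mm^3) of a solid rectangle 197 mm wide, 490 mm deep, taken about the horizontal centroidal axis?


S = b * h^2 / 6
= 197 * 490^2 / 6
= 197 * 240100 / 6
= 7883283.33 mm^3

7883283.33 mm^3


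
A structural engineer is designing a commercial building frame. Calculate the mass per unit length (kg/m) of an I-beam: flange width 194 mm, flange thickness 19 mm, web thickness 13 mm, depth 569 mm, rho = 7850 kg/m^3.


A_flanges = 2 * 194 * 19 = 7372 mm^2
A_web = (569 - 2 * 19) * 13 = 6903 mm^2
A_total = 7372 + 6903 = 14275 mm^2 = 0.014275 m^2
Weight = rho * A = 7850 * 0.014275 = 112.0588 kg/m

112.0588 kg/m


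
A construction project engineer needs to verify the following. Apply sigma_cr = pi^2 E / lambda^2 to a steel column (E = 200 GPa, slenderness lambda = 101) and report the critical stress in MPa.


sigma_cr = pi^2 * E / lambda^2
= 9.8696 * 200000.0 / 101^2
= 9.8696 * 200000.0 / 10201
= 193.5027 MPa

193.5027 MPa


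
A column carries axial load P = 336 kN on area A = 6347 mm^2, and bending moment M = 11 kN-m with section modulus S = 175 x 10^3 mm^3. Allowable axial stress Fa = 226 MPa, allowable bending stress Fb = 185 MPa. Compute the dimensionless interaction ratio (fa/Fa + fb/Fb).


f_a = P / A = 336000.0 / 6347 = 52.9384 MPa
f_b = M / S = 11000000.0 / 175000.0 = 62.8571 MPa
Ratio = f_a / Fa + f_b / Fb
= 52.9384 / 226 + 62.8571 / 185
= 0.574 (dimensionless)

0.574 (dimensionless)


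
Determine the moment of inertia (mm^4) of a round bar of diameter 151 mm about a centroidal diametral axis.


r = d / 2 = 151 / 2 = 75.5 mm
I = pi * r^4 / 4 = pi * 75.5^4 / 4
= 25519824.76 mm^4

25519824.76 mm^4


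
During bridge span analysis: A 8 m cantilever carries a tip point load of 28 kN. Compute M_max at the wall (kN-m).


For a cantilever with a point load at the free end:
M_max = P * L = 28 * 8 = 224 kN-m

224 kN-m


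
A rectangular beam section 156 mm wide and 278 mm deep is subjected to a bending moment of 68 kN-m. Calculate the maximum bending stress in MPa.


I = b * h^3 / 12 = 156 * 278^3 / 12 = 279304376.0 mm^4
y = h / 2 = 278 / 2 = 139.0 mm
M = 68 kN-m = 68000000.0 N-mm
sigma = M * y / I = 68000000.0 * 139.0 / 279304376.0
= 33.84 MPa

33.84 MPa


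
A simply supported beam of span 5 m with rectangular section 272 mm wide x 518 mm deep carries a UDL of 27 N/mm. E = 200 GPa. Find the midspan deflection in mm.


I = 272 * 518^3 / 12 = 3150481525.33 mm^4
L = 5000.0 mm, w = 27 N/mm, E = 200000.0 MPa
delta = 5 * w * L^4 / (384 * E * I)
= 5 * 27 * 5000.0^4 / (384 * 200000.0 * 3150481525.33)
= 0.3487 mm

0.3487 mm


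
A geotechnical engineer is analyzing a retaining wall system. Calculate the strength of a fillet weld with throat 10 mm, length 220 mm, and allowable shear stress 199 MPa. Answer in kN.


Strength = throat * length * allowable stress
= 10 * 220 * 199 N
= 437800 N
= 437.8 kN

437.8 kN


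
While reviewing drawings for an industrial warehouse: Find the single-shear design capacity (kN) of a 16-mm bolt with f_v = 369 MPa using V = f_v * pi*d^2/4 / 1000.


A = pi * d^2 / 4 = pi * 16^2 / 4 = 201.0619 mm^2
V = f_v * A / 1000 = 369 * 201.0619 / 1000
= 74.1919 kN

74.1919 kN


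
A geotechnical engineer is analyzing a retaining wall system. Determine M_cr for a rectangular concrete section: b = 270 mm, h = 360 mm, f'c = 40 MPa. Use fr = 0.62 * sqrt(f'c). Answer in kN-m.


fr = 0.62 * sqrt(40) = 0.62 * 6.3246 = 3.9212 MPa
I = 270 * 360^3 / 12 = 1049760000.0 mm^4
y_t = 180.0 mm
M_cr = fr * I / y_t = 3.9212 * 1049760000.0 / 180.0 N-mm
= 22.8686 kN-m

22.8686 kN-m


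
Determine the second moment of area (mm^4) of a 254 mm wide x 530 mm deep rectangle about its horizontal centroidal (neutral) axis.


I = b * h^3 / 12
= 254 * 530^3 / 12
= 254 * 148877000 / 12
= 3151229833.33 mm^4

3151229833.33 mm^4


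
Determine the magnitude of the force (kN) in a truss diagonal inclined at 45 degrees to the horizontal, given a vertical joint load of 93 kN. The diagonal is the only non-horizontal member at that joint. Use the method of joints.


At the joint, only the diagonal has a vertical component, so vertical equilibrium gives:
F * sin(45) = 93
F = 93 / sin(45)
= 93 / 0.707107
= 131.52 kN

131.52 kN


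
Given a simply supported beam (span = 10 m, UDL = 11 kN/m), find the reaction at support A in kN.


Total load = w * L = 11 * 10 = 110 kN
By symmetry, each reaction R = total / 2 = 110 / 2 = 55.0 kN

55.0 kN


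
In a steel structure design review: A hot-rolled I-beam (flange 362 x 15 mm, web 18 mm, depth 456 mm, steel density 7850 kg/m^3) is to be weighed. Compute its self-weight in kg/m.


A_flanges = 2 * 362 * 15 = 10860 mm^2
A_web = (456 - 2 * 15) * 18 = 7668 mm^2
A_total = 10860 + 7668 = 18528 mm^2 = 0.018528 m^2
Weight = rho * A = 7850 * 0.018528 = 145.4448 kg/m

145.4448 kg/m


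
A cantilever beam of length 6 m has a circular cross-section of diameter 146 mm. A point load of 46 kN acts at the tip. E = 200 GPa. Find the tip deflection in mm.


I = pi * d^4 / 64 = pi * 146^4 / 64 = 22303926.33 mm^4
L = 6000.0 mm, P = 46000.0 N, E = 200000.0 MPa
delta = P * L^3 / (3 * E * I)
= 46000.0 * 6000.0^3 / (3 * 200000.0 * 22303926.33)
= 742.4702 mm

742.4702 mm


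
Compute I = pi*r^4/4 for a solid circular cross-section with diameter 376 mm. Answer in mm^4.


r = d / 2 = 376 / 2 = 188.0 mm
I = pi * r^4 / 4 = pi * 188.0^4 / 4
= 981118078.81 mm^4

981118078.81 mm^4


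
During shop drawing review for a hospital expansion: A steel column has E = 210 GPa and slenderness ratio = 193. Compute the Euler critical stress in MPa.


sigma_cr = pi^2 * E / lambda^2
= 9.8696 * 210000.0 / 193^2
= 9.8696 * 210000.0 / 37249
= 55.6422 MPa

55.6422 MPa


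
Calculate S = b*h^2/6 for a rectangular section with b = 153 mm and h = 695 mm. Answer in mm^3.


S = b * h^2 / 6
= 153 * 695^2 / 6
= 153 * 483025 / 6
= 12317137.5 mm^3

12317137.5 mm^3


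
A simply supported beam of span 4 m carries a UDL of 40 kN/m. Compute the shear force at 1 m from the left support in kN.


R_A = w * L / 2 = 40 * 4 / 2 = 80.0 kN
V(x) = R_A - w * x = 80.0 - 40 * 1
= 40.0 kN

40.0 kN


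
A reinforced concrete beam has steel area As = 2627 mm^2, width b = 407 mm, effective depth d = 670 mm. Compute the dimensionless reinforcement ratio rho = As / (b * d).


rho = As / (b * d)
= 2627 / (407 * 670)
= 2627 / 272690
= 0.009634 (dimensionless)

0.009634 (dimensionless)


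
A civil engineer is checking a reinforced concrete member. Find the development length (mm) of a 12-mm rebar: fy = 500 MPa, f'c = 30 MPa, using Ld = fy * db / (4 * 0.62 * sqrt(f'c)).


Ld = (fy * db) / (4 * 0.62 * sqrt(f'c))
= (500 * 12) / (4 * 0.62 * sqrt(30))
= 6000 / 13.5835
= 441.71 mm

441.71 mm


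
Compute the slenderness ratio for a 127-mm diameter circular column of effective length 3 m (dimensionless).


Radius of gyration r = d / 4 = 127 / 4 = 31.75 mm
L_eff = 3000.0 mm
Slenderness ratio = L / r = 3000.0 / 31.75 = 94.49 (dimensionless)

94.49 (dimensionless)


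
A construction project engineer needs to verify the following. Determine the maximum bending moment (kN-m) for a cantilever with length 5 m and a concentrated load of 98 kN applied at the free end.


For a cantilever with a point load at the free end:
M_max = P * L = 98 * 5 = 490 kN-m

490 kN-m


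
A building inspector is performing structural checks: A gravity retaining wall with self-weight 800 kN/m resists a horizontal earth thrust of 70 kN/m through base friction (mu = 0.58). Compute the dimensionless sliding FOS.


Resisting force = mu * W = 0.58 * 800 = 464.0 kN/m
FOS = Resisting / Driving = 464.0 / 70
= 6.6286 (dimensionless)

6.6286 (dimensionless)


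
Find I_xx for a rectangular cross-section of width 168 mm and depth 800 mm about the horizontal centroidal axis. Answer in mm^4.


I = b * h^3 / 12
= 168 * 800^3 / 12
= 168 * 512000000 / 12
= 7168000000.0 mm^4

7168000000.0 mm^4


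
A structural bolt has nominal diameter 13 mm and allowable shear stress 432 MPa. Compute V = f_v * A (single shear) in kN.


A = pi * d^2 / 4 = pi * 13^2 / 4 = 132.7323 mm^2
V = f_v * A / 1000 = 432 * 132.7323 / 1000
= 57.3403 kN

57.3403 kN


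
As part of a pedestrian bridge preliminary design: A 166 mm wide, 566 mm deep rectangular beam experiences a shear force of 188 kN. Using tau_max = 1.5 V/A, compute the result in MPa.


A = b * h = 166 * 566 = 93956 mm^2
V = 188 kN = 188000.0 N
tau_max = 1.5 * V / A = 1.5 * 188000.0 / 93956
= 3.0014 MPa

3.0014 MPa


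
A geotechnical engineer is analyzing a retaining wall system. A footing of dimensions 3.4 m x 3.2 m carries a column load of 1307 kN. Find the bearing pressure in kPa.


A = 3.4 * 3.2 = 10.88 m^2
q = P / A = 1307 / 10.88
= 120.1287 kPa

120.1287 kPa


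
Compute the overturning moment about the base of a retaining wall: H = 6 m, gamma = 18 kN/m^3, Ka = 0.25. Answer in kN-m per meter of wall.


Pa = 0.5 * Ka * gamma * H^2
= 0.5 * 0.25 * 18 * 6^2
= 81.0 kN/m
Arm = H / 3 = 6 / 3 = 2.0 m
Mo = Pa * arm = Pa * H / 3 = 81.0 * 6 / 3 = 162.0 kN-m/m

162.0 kN-m/m


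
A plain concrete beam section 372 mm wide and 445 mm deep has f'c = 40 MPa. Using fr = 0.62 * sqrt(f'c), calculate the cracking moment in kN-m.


fr = 0.62 * sqrt(40) = 0.62 * 6.3246 = 3.9212 MPa
I = 372 * 445^3 / 12 = 2731754875.0 mm^4
y_t = 222.5 mm
M_cr = fr * I / y_t = 3.9212 * 2731754875.0 / 222.5 N-mm
= 48.143 kN-m

48.143 kN-m


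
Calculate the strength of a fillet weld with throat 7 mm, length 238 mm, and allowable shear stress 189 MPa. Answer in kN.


Strength = throat * length * allowable stress
= 7 * 238 * 189 N
= 314874 N
= 314.87 kN

314.87 kN


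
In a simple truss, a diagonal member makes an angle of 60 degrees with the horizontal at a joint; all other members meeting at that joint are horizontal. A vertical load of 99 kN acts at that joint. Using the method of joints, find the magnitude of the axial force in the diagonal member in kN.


At the joint, only the diagonal has a vertical component, so vertical equilibrium gives:
F * sin(60) = 99
F = 99 / sin(60)
= 99 / 0.866025
= 114.32 kN

114.32 kN


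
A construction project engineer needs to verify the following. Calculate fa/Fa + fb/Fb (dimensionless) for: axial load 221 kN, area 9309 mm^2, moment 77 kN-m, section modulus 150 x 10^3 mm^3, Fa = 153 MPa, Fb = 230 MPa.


f_a = P / A = 221000.0 / 9309 = 23.7405 MPa
f_b = M / S = 77000000.0 / 150000.0 = 513.3333 MPa
Ratio = f_a / Fa + f_b / Fb
= 23.7405 / 153 + 513.3333 / 230
= 2.3871 (dimensionless)

2.3871 (dimensionless)


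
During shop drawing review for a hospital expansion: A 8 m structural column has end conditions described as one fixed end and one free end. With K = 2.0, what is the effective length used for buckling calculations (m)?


L_eff = K * L
= 2.0 * 8
= 16.0 m

16.0 m


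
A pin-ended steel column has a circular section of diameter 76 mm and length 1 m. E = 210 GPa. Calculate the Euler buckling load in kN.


I = pi * d^4 / 64 = 1637661.98 mm^4
L = 1000.0 mm
P_cr = pi^2 * E * I / L^2
= 9.8696 * 210000.0 * 1637661.98 / 1000.0^2
= 3394245.95 N = 3394.2459 kN

3394.2459 kN


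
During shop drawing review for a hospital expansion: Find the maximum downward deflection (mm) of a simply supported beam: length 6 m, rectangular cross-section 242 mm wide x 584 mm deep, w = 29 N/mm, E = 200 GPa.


I = 242 * 584^3 / 12 = 4016730197.33 mm^4
L = 6000.0 mm, w = 29 N/mm, E = 200000.0 MPa
delta = 5 * w * L^4 / (384 * E * I)
= 5 * 29 * 6000.0^4 / (384 * 200000.0 * 4016730197.33)
= 0.6092 mm

0.6092 mm


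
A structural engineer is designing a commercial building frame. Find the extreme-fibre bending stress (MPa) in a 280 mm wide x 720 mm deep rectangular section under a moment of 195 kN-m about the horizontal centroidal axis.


I = b * h^3 / 12 = 280 * 720^3 / 12 = 8709120000.0 mm^4
y = h / 2 = 720 / 2 = 360.0 mm
M = 195 kN-m = 195000000.0 N-mm
sigma = M * y / I = 195000000.0 * 360.0 / 8709120000.0
= 8.06 MPa

8.06 MPa


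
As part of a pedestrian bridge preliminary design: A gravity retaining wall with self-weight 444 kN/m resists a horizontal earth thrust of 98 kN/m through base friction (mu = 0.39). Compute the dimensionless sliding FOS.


Resisting force = mu * W = 0.39 * 444 = 173.16 kN/m
FOS = Resisting / Driving = 173.16 / 98
= 1.7669 (dimensionless)

1.7669 (dimensionless)


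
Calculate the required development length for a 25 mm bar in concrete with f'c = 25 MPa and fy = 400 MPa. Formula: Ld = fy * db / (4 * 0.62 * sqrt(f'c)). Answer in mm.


Ld = (fy * db) / (4 * 0.62 * sqrt(f'c))
= (400 * 25) / (4 * 0.62 * sqrt(25))
= 10000 / 12.4
= 806.45 mm

806.45 mm


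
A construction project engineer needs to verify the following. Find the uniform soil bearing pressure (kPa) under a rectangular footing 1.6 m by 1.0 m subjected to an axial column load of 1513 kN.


A = 1.6 * 1.0 = 1.6 m^2
q = P / A = 1513 / 1.6
= 945.625 kPa

945.625 kPa


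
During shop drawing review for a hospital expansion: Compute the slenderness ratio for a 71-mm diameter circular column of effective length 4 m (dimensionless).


Radius of gyration r = d / 4 = 71 / 4 = 17.75 mm
L_eff = 4000.0 mm
Slenderness ratio = L / r = 4000.0 / 17.75 = 225.35 (dimensionless)

225.35 (dimensionless)


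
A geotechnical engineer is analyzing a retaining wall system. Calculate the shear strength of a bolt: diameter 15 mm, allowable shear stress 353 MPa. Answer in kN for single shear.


A = pi * d^2 / 4 = pi * 15^2 / 4 = 176.7146 mm^2
V = f_v * A / 1000 = 353 * 176.7146 / 1000
= 62.3802 kN

62.3802 kN


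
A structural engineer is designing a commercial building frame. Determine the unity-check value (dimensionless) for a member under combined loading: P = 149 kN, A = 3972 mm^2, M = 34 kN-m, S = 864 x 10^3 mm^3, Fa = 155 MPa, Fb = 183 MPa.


f_a = P / A = 149000.0 / 3972 = 37.5126 MPa
f_b = M / S = 34000000.0 / 864000.0 = 39.3519 MPa
Ratio = f_a / Fa + f_b / Fb
= 37.5126 / 155 + 39.3519 / 183
= 0.4571 (dimensionless)

0.4571 (dimensionless)


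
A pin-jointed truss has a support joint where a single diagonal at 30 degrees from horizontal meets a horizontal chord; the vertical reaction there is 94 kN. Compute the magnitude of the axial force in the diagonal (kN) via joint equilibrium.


At the joint, only the diagonal has a vertical component, so vertical equilibrium gives:
F * sin(30) = 94
F = 94 / sin(30)
= 94 / 0.5
= 188.0 kN

188.0 kN


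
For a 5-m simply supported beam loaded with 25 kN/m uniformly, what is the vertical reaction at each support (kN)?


Total load = w * L = 25 * 5 = 125 kN
By symmetry, each reaction R = total / 2 = 125 / 2 = 62.5 kN

62.5 kN


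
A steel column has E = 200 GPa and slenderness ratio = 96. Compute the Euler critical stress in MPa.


sigma_cr = pi^2 * E / lambda^2
= 9.8696 * 200000.0 / 96^2
= 9.8696 * 200000.0 / 9216
= 214.1841 MPa

214.1841 MPa
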